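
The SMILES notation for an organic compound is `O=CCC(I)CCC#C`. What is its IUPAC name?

3-iodohept-6-ynal

The longest carbon chain that includes the –CHO group and the multiple bond has 7 carbons, so the parent hydride is heptane.
The highest-priority functional group is an aldehyde (terminal –CHO), so the name ends in -al.
There is one C≡C triple bond, indicated by the ending -yne.
Number the chain so that the aldehyde carbon is C-1 by definition.
This places the triple bond between C-6 and C-7; an iodo group at C-3.
Putting it together: 3-iodohept-6-ynal.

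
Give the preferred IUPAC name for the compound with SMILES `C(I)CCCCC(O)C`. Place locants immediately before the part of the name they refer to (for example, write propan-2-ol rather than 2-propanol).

7-iodoheptan-2-ol

Counting along the main chain through the –OH group gives 7 carbons: the parent is heptane.
An alcohol (–OH) is the principal characteristic group, giving the suffix -ol.
Number the chain so that numbering from this end puts the hydroxyl group at C-2 rather than C-6.
With this numbering: the hydroxyl at C-2; an iodo group at C-7.
Assembling the pieces gives 7-iodoheptan-2-ol.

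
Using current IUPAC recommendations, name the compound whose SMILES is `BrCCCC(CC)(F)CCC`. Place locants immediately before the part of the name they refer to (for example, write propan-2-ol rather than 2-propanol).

1-bromo-4-ethyl-4-fluoroheptane

The parent chain contains 7 carbons (heptane).
Number the chain so that the substituent locant set {1,4,4} is lower than {4,4,7} at the first point of difference.
This places a bromo group at C-1; an ethyl group at C-4; a fluoro group at C-4.
Substituent prefixes are cited in alphabetical order (multiplying prefixes like di-/tri- are ignored for ordering).
The name is 1-bromo-4-ethyl-4-fluoroheptane.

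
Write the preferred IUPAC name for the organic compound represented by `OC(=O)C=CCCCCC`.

Counting along the main chain through the –COOH group and the multiple bond gives 8 carbons: the parent is octane.
The highest-priority functional group is a carboxylic acid (terminal –COOH), so the name ends in -oic acid.
A C=C double bond in the chain gives the infix -ene-.
The numbering direction is chosen so that the carboxylic acid carbon is C-1 by definition.
With this numbering: the double bond between C-2 and C-3.
The name is oct-2-enoic acid.

oct-2-enoic acid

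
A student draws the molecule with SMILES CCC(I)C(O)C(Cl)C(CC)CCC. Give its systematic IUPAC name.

5-chloro-6-ethyl-3-iodononan-4-ol

The longest carbon chain that includes the –OH group has 9 carbons, so the parent hydride is nonane.
The principal characteristic group is an alcohol (–OH), named with the suffix -ol.
Number the chain so that numbering from this end puts the hydroxyl group at C-4 rather than C-6.
That gives the hydroxyl at C-4; a chloro group at C-5; an ethyl group at C-6; an iodo group at C-3.
The substituents are ordered alphabetically, ignoring any di-/tri- multipliers.
The name is 5-chloro-6-ethyl-3-iodononan-4-ol.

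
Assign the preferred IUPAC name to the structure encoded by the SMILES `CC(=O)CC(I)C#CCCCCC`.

Counting along the main chain through the carbonyl and the multiple bond gives 11 carbons: the parent is undecane.
A ketone (C=O on an internal carbon) is the principal characteristic group, giving the suffix -one.
A C≡C triple bond in the chain gives the infix -yne-.
Choose the numbering such that numbering from this end puts the carbonyl group at C-2 rather than C-10.
With this numbering: the carbonyl at C-2; the triple bond between C-5 and C-6; an iodo group at C-4.
The name is 4-iodoundec-5-yn-2-one.

4-iodoundec-5-yn-2-one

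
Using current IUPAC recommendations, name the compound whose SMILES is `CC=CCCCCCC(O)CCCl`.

1-chloroundec-9-en-3-ol

Counting along the main chain through the –OH group and the multiple bond gives 11 carbons: the parent is undecane.
The principal characteristic group is an alcohol (–OH), named with the suffix -ol.
A C=C double bond in the chain gives the infix -ene-.
Number the chain so that numbering from this end puts the hydroxyl group at C-3 rather than C-9.
With this numbering: the hydroxyl at C-3; the double bond between C-9 and C-10; a chloro group at C-1.
Putting it together: 1-chloroundec-9-en-3-ol.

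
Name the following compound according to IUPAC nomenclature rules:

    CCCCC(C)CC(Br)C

2-bromo-4-methyloctane

The longest carbon chain is 8 atoms: the parent is octane.
Number the chain so that the substituent locant set {2,4} is lower than {5,7} at the first point of difference.
With this numbering: a bromo group at C-2; a methyl group at C-4.
The substituents are ordered alphabetically, ignoring any di-/tri- multipliers.
The name is 2-bromo-4-methyloctane.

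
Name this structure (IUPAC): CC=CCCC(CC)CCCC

Counting along the main chain through the multiple bond gives 10 carbons: the parent is decane.
There is one C=C double bond, indicated by the ending -ene.
Choose the numbering such that numbering from this end puts the double bond at C-2 rather than C-8.
With this numbering: the double bond between C-2 and C-3; an ethyl group at C-6.
The name is 6-ethyldec-2-ene.

6-ethyldec-2-ene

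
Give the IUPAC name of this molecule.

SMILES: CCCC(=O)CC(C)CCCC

The longest chain bearing the carbonyl is 10 carbons long (decane).
The principal characteristic group is a ketone (C=O on an internal carbon), named with the suffix -one.
The numbering direction is chosen so that numbering from this end puts the carbonyl group at C-4 rather than C-7.
That gives the carbonyl at C-4; a methyl group at C-6.
Putting it together: 6-methyldecan-4-one.

6-methyldecan-4-one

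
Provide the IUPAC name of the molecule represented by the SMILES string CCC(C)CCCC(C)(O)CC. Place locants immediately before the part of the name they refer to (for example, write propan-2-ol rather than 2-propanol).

The longest chain bearing the –OH group is 9 carbons long (nonane).
The principal characteristic group is an alcohol (–OH), named with the suffix -ol.
The numbering direction is chosen so that numbering from this end puts the hydroxyl group at C-3 rather than C-7.
With this numbering: the hydroxyl at C-3; methyl groups at C-3 and C-7.
Assembling the pieces gives 3,7-dimethylnonan-3-ol.

3,7-dimethylnonan-3-ol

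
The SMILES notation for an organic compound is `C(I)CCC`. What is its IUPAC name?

1-iodobutane

The longest carbon chain is 4 atoms: the parent is butane.
Choose the numbering such that the substituent locant set {1} is lower than {4} at the first point of difference.
That gives an iodo group at C-1.
Assembling the pieces gives 1-iodobutane.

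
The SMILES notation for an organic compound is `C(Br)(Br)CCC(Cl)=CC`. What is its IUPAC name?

The longest chain bearing the multiple bond is 6 carbons long (hexane).
A C=C double bond in the chain gives the infix -ene-.
The numbering direction is chosen so that numbering from this end puts the double bond at C-2 rather than C-4.
This places the double bond between C-2 and C-3; two bromo groups at C-6; a chloro group at C-3.
The substituents are ordered alphabetically, ignoring any di-/tri- multipliers.
Assembling the pieces gives 6,6-dibromo-3-chlorohex-2-ene.

6,6-dibromo-3-chlorohex-2-ene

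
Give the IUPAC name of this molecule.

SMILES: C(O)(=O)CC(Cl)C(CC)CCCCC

Counting along the main chain through the –COOH group gives 9 carbons: the parent is nonane.
The highest-priority functional group is a carboxylic acid (terminal –COOH), so the name ends in -oic acid.
Choose the numbering such that the carboxylic acid carbon is C-1 by definition.
That gives a chloro group at C-3; an ethyl group at C-4.
Prefixes are listed alphabetically: chloro, ethyl.
Putting it together: 3-chloro-4-ethylnonanoic acid.

3-chloro-4-ethylnonanoic acid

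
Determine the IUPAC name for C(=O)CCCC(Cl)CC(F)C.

Counting along the main chain through the –CHO group gives 8 carbons: the parent is octane.
An aldehyde (terminal –CHO) is the principal characteristic group, giving the suffix -al.
Number the chain so that the aldehyde carbon is C-1 by definition.
With this numbering: a chloro group at C-5; a fluoro group at C-7.
The substituents are ordered alphabetically, ignoring any di-/tri- multipliers.
The name is 5-chloro-7-fluorooctanal.

5-chloro-7-fluorooctanal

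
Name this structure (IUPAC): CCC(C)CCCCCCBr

The longest carbon chain is 9 atoms: the parent is nonane.
Choose the numbering such that the substituent locant set {1,7} is lower than {3,9} at the first point of difference.
This places a bromo group at C-1; a methyl group at C-7.
Prefixes are listed alphabetically: bromo, methyl.
The name is 1-bromo-7-methylnonane.

1-bromo-7-methylnonane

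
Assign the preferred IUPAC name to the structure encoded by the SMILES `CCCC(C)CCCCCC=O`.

The longest chain bearing the –CHO group is 10 carbons long (decane).
The highest-priority functional group is an aldehyde (terminal –CHO), so the name ends in -al.
Number the chain so that the aldehyde carbon is C-1 by definition.
With this numbering: a methyl group at C-7.
Assembling the pieces gives 7-methyldecanal.

7-methyldecanal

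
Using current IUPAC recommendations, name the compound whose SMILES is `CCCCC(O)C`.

hexan-2-ol

The longest chain bearing the –OH group is 6 carbons long (hexane).
The highest-priority functional group is an alcohol (–OH), so the name ends in -ol.
Number the chain so that numbering from this end puts the hydroxyl group at C-2 rather than C-5.
This places the hydroxyl at C-2.
Assembling the pieces gives hexan-2-ol.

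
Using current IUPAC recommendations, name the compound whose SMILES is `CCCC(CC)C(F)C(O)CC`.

5-ethyl-4-fluorooctan-3-ol

The longest chain bearing the –OH group is 8 carbons long (octane).
An alcohol (–OH) is the principal characteristic group, giving the suffix -ol.
Choose the numbering such that numbering from this end puts the hydroxyl group at C-3 rather than C-6.
This places the hydroxyl at C-3; an ethyl group at C-5; a fluoro group at C-4.
Prefixes are listed alphabetically: ethyl, fluoro.
The name is 5-ethyl-4-fluorooctan-3-ol.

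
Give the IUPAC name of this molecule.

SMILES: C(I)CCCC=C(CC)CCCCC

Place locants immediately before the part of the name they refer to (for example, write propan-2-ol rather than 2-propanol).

The longest chain bearing the multiple bond is 11 carbons long (undecane).
A C=C double bond in the chain gives the infix -ene-.
Choose the numbering such that numbering from this end puts the double bond at C-5 rather than C-6.
That gives the double bond between C-5 and C-6; an ethyl group at C-6; an iodo group at C-1.
Prefixes are listed alphabetically: ethyl, iodo.
Putting it together: 6-ethyl-1-iodoundec-5-ene.

6-ethyl-1-iodoundec-5-ene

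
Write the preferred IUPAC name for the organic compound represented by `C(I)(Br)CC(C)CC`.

The longest continuous carbon chain has 5 atoms, so the parent hydride is pentane.
Choose the numbering such that the substituent locant set {1,1,3} is lower than {3,5,5} at the first point of difference.
This places a bromo group at C-1; an iodo group at C-1; a methyl group at C-3.
Prefixes are listed alphabetically: bromo, iodo, methyl.
The name is 1-bromo-1-iodo-3-methylpentane.

1-bromo-1-iodo-3-methylpentane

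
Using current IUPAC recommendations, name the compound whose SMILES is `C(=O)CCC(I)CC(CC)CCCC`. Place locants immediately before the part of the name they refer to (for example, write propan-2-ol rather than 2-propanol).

6-ethyl-4-iododecanal

The longest chain bearing the –CHO group is 10 carbons long (decane).
An aldehyde (terminal –CHO) is the principal characteristic group, giving the suffix -al.
Number the chain so that the aldehyde carbon is C-1 by definition.
That gives an ethyl group at C-6; an iodo group at C-4.
The substituents are ordered alphabetically, ignoring any di-/tri- multipliers.
Assembling the pieces gives 6-ethyl-4-iododecanal.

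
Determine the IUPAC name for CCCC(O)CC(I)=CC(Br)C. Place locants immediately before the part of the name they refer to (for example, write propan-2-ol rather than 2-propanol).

The longest carbon chain that includes the –OH group and the multiple bond has 9 carbons, so the parent hydride is nonane.
The highest-priority functional group is an alcohol (–OH), so the name ends in -ol.
The chain contains a C=C double bond, so the unsaturation ending is -ene.
The numbering direction is chosen so that numbering from this end puts the hydroxyl group at C-4 rather than C-6.
This places the hydroxyl at C-4; the double bond between C-6 and C-7; a bromo group at C-8; an iodo group at C-6.
Prefixes are listed alphabetically: bromo, iodo.
Putting it together: 8-bromo-6-iodonon-6-en-4-ol.

8-bromo-6-iodonon-6-en-4-ol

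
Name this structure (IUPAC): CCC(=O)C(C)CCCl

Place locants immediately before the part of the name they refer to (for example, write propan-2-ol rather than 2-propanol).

6-chloro-4-methylhexan-3-one

The longest chain bearing the carbonyl is 6 carbons long (hexane).
A ketone (C=O on an internal carbon) is the principal characteristic group, giving the suffix -one.
Choose the numbering such that numbering from this end puts the carbonyl group at C-3 rather than C-4.
That gives the carbonyl at C-3; a chloro group at C-6; a methyl group at C-4.
Prefixes are listed alphabetically: chloro, methyl.
Assembling the pieces gives 6-chloro-4-methylhexan-3-one.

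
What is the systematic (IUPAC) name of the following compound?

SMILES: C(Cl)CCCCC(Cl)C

1,6-dichloroheptane

The parent chain contains 7 carbons (heptane).
Choose the numbering such that the substituent locant set {1,6} is lower than {2,7} at the first point of difference.
This places chloro groups at C-1 and C-6.
Assembling the pieces gives 1,6-dichloroheptane.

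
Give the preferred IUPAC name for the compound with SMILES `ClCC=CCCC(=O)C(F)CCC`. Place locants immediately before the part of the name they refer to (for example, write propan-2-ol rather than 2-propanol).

10-chloro-4-fluorodec-8-en-5-one

Counting along the main chain through the carbonyl and the multiple bond gives 10 carbons: the parent is decane.
The principal characteristic group is a ketone (C=O on an internal carbon), named with the suffix -one.
There is one C=C double bond, indicated by the ending -ene.
Choose the numbering such that numbering from this end puts the carbonyl group at C-5 rather than C-6.
That gives the carbonyl at C-5; the double bond between C-8 and C-9; a chloro group at C-10; a fluoro group at C-4.
Substituent prefixes are cited in alphabetical order (multiplying prefixes like di-/tri- are ignored for ordering).
The name is 10-chloro-4-fluorodec-8-en-5-one.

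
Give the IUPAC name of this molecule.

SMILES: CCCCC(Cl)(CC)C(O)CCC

5-chloro-5-ethylnonan-4-ol

The longest carbon chain that includes the –OH group has 9 carbons, so the parent hydride is nonane.
The highest-priority functional group is an alcohol (–OH), so the name ends in -ol.
Choose the numbering such that numbering from this end puts the hydroxyl group at C-4 rather than C-6.
That gives the hydroxyl at C-4; a chloro group at C-5; an ethyl group at C-5.
Prefixes are listed alphabetically: chloro, ethyl.
Putting it together: 5-chloro-5-ethylnonan-4-ol.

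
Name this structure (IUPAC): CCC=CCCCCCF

Counting along the main chain through the multiple bond gives 9 carbons: the parent is nonane.
The chain contains a C=C double bond, so the unsaturation ending is -ene.
Choose the numbering such that numbering from this end puts the double bond at C-3 rather than C-6.
With this numbering: the double bond between C-3 and C-4; a fluoro group at C-9.
The name is 9-fluoronon-3-ene.

9-fluoronon-3-ene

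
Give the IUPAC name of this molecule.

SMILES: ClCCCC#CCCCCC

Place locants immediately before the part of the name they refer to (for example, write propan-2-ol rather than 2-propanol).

1-chlorodec-4-yne

The longest chain bearing the multiple bond is 10 carbons long (decane).
The chain contains a C≡C triple bond, so the unsaturation ending is -yne.
Number the chain so that numbering from this end puts the triple bond at C-4 rather than C-6.
With this numbering: the triple bond between C-4 and C-5; a chloro group at C-1.
The name is 1-chlorodec-4-yne.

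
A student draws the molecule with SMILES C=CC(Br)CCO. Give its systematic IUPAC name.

3-bromopent-4-en-1-ol

The longest carbon chain that includes the –OH group and the multiple bond has 5 carbons, so the parent hydride is pentane.
An alcohol (–OH) is the principal characteristic group, giving the suffix -ol.
A C=C double bond in the chain gives the infix -ene-.
Choose the numbering such that numbering from this end puts the hydroxyl group at C-1 rather than C-5.
With this numbering: the hydroxyl at C-1; the double bond between C-4 and C-5; a bromo group at C-3.
The name is 3-bromopent-4-en-1-ol.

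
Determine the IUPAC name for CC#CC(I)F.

The longest chain bearing the multiple bond is 4 carbons long (butane).
There is one C≡C triple bond, indicated by the ending -yne.
Choose the numbering such that the substituent locant set {1,1} is lower than {4,4} at the first point of difference.
That gives the triple bond between C-2 and C-3; a fluoro group at C-1; an iodo group at C-1.
Prefixes are listed alphabetically: fluoro, iodo.
Putting it together: 1-fluoro-1-iodobut-2-yne.

1-fluoro-1-iodobut-2-yne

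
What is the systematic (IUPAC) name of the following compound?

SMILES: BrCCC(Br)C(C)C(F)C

The parent chain contains 6 carbons (hexane).
The numbering direction is chosen so that the substituent locant set {1,3,4,5} is lower than {2,3,4,6} at the first point of difference.
That gives bromo groups at C-1 and C-3; a fluoro group at C-5; a methyl group at C-4.
Substituent prefixes are cited in alphabetical order (multiplying prefixes like di-/tri- are ignored for ordering).
Assembling the pieces gives 1,3-dibromo-5-fluoro-4-methylhexane.

1,3-dibromo-5-fluoro-4-methylhexane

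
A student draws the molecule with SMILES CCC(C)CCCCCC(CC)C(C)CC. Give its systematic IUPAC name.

The longest carbon chain is 12 atoms: the parent is dodecane.
The numbering direction is chosen so that the substituent locant set {3,4,10} is lower than {3,9,10} at the first point of difference.
That gives an ethyl group at C-4; methyl groups at C-3 and C-10.
Substituent prefixes are cited in alphabetical order (multiplying prefixes like di-/tri- are ignored for ordering).
Putting it together: 4-ethyl-3,10-dimethyldodecane.

4-ethyl-3,10-dimethyldodecane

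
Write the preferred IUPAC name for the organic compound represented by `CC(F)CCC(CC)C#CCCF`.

5-ethyl-1,8-difluoronon-3-yne

The longest carbon chain that includes the multiple bond has 9 carbons, so the parent hydride is nonane.
The chain contains a C≡C triple bond, so the unsaturation ending is -yne.
Choose the numbering such that numbering from this end puts the triple bond at C-3 rather than C-6.
This places the triple bond between C-3 and C-4; an ethyl group at C-5; fluoro groups at C-1 and C-8.
Substituent prefixes are cited in alphabetical order (multiplying prefixes like di-/tri- are ignored for ordering).
Putting it together: 5-ethyl-1,8-difluoronon-3-yne.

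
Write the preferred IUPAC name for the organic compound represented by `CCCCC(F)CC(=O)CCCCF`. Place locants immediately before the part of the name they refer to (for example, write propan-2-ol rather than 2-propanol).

Counting along the main chain through the carbonyl gives 11 carbons: the parent is undecane.
The principal characteristic group is a ketone (C=O on an internal carbon), named with the suffix -one.
Choose the numbering such that numbering from this end puts the carbonyl group at C-5 rather than C-7.
That gives the carbonyl at C-5; fluoro groups at C-1 and C-7.
The name is 1,7-difluoroundecan-5-one.

1,7-difluoroundecan-5-one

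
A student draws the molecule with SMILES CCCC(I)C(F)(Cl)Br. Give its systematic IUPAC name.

1-bromo-1-chloro-1-fluoro-2-iodopentane

The parent chain contains 5 carbons (pentane).
Number the chain so that the substituent locant set {1,1,1,2} is lower than {4,5,5,5} at the first point of difference.
That gives a bromo group at C-1; a chloro group at C-1; a fluoro group at C-1; an iodo group at C-2.
Prefixes are listed alphabetically: bromo, chloro, fluoro, iodo.
The name is 1-bromo-1-chloro-1-fluoro-2-iodopentane.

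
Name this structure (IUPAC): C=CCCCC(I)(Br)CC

The longest carbon chain that includes the multiple bond has 8 carbons, so the parent hydride is octane.
The chain contains a C=C double bond, so the unsaturation ending is -ene.
Number the chain so that numbering from this end puts the double bond at C-1 rather than C-7.
With this numbering: the double bond between C-1 and C-2; a bromo group at C-6; an iodo group at C-6.
Prefixes are listed alphabetically: bromo, iodo.
Putting it together: 6-bromo-6-iodooct-1-ene.

6-bromo-6-iodooct-1-ene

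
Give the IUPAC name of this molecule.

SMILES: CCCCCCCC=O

octanal

The longest carbon chain that includes the –CHO group has 8 carbons, so the parent hydride is octane.
An aldehyde (terminal –CHO) is the principal characteristic group, giving the suffix -al.
Number the chain so that the aldehyde carbon is C-1 by definition.
Assembling the pieces gives octanal.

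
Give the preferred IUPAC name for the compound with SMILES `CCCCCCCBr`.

1-bromoheptane

The parent chain contains 7 carbons (heptane).
Number the chain so that the substituent locant set {1} is lower than {7} at the first point of difference.
This places a bromo group at C-1.
Assembling the pieces gives 1-bromoheptane.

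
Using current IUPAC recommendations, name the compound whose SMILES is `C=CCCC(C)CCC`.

Counting along the main chain through the multiple bond gives 8 carbons: the parent is octane.
There is one C=C double bond, indicated by the ending -ene.
The numbering direction is chosen so that numbering from this end puts the double bond at C-1 rather than C-7.
This places the double bond between C-1 and C-2; a methyl group at C-5.
The name is 5-methyloct-1-ene.

5-methyloct-1-ene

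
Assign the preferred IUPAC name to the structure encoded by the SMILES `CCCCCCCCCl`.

The parent chain contains 8 carbons (octane).
Number the chain so that the substituent locant set {1} is lower than {8} at the first point of difference.
This places a chloro group at C-1.
Assembling the pieces gives 1-chlorooctane.

1-chlorooctane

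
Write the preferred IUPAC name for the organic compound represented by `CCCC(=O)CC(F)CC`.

The longest chain bearing the carbonyl is 8 carbons long (octane).
The principal characteristic group is a ketone (C=O on an internal carbon), named with the suffix -one.
Choose the numbering such that numbering from this end puts the carbonyl group at C-4 rather than C-5.
This places the carbonyl at C-4; a fluoro group at C-6.
The name is 6-fluorooctan-4-one.

6-fluorooctan-4-one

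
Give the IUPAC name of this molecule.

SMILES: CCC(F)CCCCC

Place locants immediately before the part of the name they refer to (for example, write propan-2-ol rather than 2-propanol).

The parent chain contains 8 carbons (octane).
The numbering direction is chosen so that the substituent locant set {3} is lower than {6} at the first point of difference.
With this numbering: a fluoro group at C-3.
Assembling the pieces gives 3-fluorooctane.

3-fluorooctane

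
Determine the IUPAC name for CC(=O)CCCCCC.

octan-2-one

The longest carbon chain that includes the carbonyl has 8 carbons, so the parent hydride is octane.
The highest-priority functional group is a ketone (C=O on an internal carbon), so the name ends in -one.
Number the chain so that numbering from this end puts the carbonyl group at C-2 rather than C-7.
That gives the carbonyl at C-2.
Assembling the pieces gives octan-2-one.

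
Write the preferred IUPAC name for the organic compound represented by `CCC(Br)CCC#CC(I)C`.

The longest chain bearing the multiple bond is 9 carbons long (nonane).
The chain contains a C≡C triple bond, so the unsaturation ending is -yne.
Number the chain so that numbering from this end puts the triple bond at C-3 rather than C-6.
This places the triple bond between C-3 and C-4; a bromo group at C-7; an iodo group at C-2.
Prefixes are listed alphabetically: bromo, iodo.
Assembling the pieces gives 7-bromo-2-iodonon-3-yne.

7-bromo-2-iodonon-3-yne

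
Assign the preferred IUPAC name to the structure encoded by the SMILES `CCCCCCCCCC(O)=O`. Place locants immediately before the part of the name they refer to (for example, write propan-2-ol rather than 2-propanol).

decanoic acid

The longest chain bearing the –COOH group is 10 carbons long (decane).
The principal characteristic group is a carboxylic acid (terminal –COOH), named with the suffix -oic acid.
Number the chain so that the carboxylic acid carbon is C-1 by definition.
The name is decanoic acid.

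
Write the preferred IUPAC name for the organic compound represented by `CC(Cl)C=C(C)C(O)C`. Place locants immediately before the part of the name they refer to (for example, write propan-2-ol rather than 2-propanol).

5-chloro-3-methylhex-3-en-2-ol

The longest carbon chain that includes the –OH group and the multiple bond has 6 carbons, so the parent hydride is hexane.
An alcohol (–OH) is the principal characteristic group, giving the suffix -ol.
A C=C double bond in the chain gives the infix -ene-.
The numbering direction is chosen so that numbering from this end puts the hydroxyl group at C-2 rather than C-5.
This places the hydroxyl at C-2; the double bond between C-3 and C-4; a chloro group at C-5; a methyl group at C-3.
Substituent prefixes are cited in alphabetical order (multiplying prefixes like di-/tri- are ignored for ordering).
Assembling the pieces gives 5-chloro-3-methylhex-3-en-2-ol.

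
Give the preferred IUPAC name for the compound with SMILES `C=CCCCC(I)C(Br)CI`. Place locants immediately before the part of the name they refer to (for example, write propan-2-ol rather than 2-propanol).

7-bromo-6,8-diiodooct-1-ene

The longest carbon chain that includes the multiple bond has 8 carbons, so the parent hydride is octane.
There is one C=C double bond, indicated by the ending -ene.
Choose the numbering such that numbering from this end puts the double bond at C-1 rather than C-7.
This places the double bond between C-1 and C-2; a bromo group at C-7; iodo groups at C-6 and C-8.
The substituents are ordered alphabetically, ignoring any di-/tri- multipliers.
Assembling the pieces gives 7-bromo-6,8-diiodooct-1-ene.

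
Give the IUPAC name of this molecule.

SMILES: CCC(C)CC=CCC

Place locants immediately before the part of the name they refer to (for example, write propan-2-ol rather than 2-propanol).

6-methyloct-3-ene

Counting along the main chain through the multiple bond gives 8 carbons: the parent is octane.
A C=C double bond in the chain gives the infix -ene-.
Number the chain so that numbering from this end puts the double bond at C-3 rather than C-5.
This places the double bond between C-3 and C-4; a methyl group at C-6.
Putting it together: 6-methyloct-3-ene.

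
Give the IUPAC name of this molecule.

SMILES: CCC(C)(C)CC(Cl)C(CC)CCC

5-chloro-6-ethyl-3,3-dimethylnonane

The longest continuous carbon chain has 9 atoms, so the parent hydride is nonane.
Choose the numbering such that the substituent locant set {3,3,5,6} is lower than {4,5,7,7} at the first point of difference.
With this numbering: a chloro group at C-5; an ethyl group at C-6; two methyl groups at C-3.
Prefixes are listed alphabetically: chloro, ethyl, methyl.
Putting it together: 5-chloro-6-ethyl-3,3-dimethylnonane.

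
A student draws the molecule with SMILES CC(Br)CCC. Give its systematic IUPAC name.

2-bromopentane

The parent chain contains 5 carbons (pentane).
Number the chain so that the substituent locant set {2} is lower than {4} at the first point of difference.
That gives a bromo group at C-2.
The name is 2-bromopentane.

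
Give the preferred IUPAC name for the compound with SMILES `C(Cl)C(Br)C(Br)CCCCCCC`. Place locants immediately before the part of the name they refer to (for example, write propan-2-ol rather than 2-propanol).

The parent chain contains 10 carbons (decane).
The numbering direction is chosen so that the substituent locant set {1,2,3} is lower than {8,9,10} at the first point of difference.
That gives bromo groups at C-2 and C-3; a chloro group at C-1.
Prefixes are listed alphabetically: bromo, chloro.
Assembling the pieces gives 2,3-dibromo-1-chlorodecane.

2,3-dibromo-1-chlorodecane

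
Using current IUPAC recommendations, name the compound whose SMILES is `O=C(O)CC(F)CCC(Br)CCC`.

6-bromo-3-fluorononanoic acid

Counting along the main chain through the –COOH group gives 9 carbons: the parent is nonane.
A carboxylic acid (terminal –COOH) is the principal characteristic group, giving the suffix -oic acid.
The numbering direction is chosen so that the carboxylic acid carbon is C-1 by definition.
That gives a bromo group at C-6; a fluoro group at C-3.
Prefixes are listed alphabetically: bromo, fluoro.
Putting it together: 6-bromo-3-fluorononanoic acid.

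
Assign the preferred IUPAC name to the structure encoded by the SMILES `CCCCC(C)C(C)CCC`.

The parent chain contains 9 carbons (nonane).
The numbering direction is chosen so that the substituent locant set {4,5} is lower than {5,6} at the first point of difference.
That gives methyl groups at C-4 and C-5.
Assembling the pieces gives 4,5-dimethylnonane.

4,5-dimethylnonane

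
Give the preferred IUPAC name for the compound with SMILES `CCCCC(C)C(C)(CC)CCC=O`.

4-ethyl-4,5-dimethylnonanal

The longest carbon chain that includes the –CHO group has 9 carbons, so the parent hydride is nonane.
The principal characteristic group is an aldehyde (terminal –CHO), named with the suffix -al.
The numbering direction is chosen so that the aldehyde carbon is C-1 by definition.
This places an ethyl group at C-4; methyl groups at C-4 and C-5.
Prefixes are listed alphabetically: ethyl, methyl.
The name is 4-ethyl-4,5-dimethylnonanal.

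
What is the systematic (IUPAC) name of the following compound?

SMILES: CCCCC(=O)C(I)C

2-iodoheptan-3-one

The longest chain bearing the carbonyl is 7 carbons long (heptane).
The highest-priority functional group is a ketone (C=O on an internal carbon), so the name ends in -one.
Choose the numbering such that numbering from this end puts the carbonyl group at C-3 rather than C-5.
With this numbering: the carbonyl at C-3; an iodo group at C-2.
The name is 2-iodoheptan-3-one.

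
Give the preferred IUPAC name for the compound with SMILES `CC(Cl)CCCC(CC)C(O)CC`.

Counting along the main chain through the –OH group gives 9 carbons: the parent is nonane.
An alcohol (–OH) is the principal characteristic group, giving the suffix -ol.
The numbering direction is chosen so that numbering from this end puts the hydroxyl group at C-3 rather than C-7.
This places the hydroxyl at C-3; a chloro group at C-8; an ethyl group at C-4.
Substituent prefixes are cited in alphabetical order (multiplying prefixes like di-/tri- are ignored for ordering).
Assembling the pieces gives 8-chloro-4-ethylnonan-3-ol.

8-chloro-4-ethylnonan-3-ol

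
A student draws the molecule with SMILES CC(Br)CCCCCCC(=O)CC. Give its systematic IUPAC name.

10-bromoundecan-3-one

Counting along the main chain through the carbonyl gives 11 carbons: the parent is undecane.
A ketone (C=O on an internal carbon) is the principal characteristic group, giving the suffix -one.
Number the chain so that numbering from this end puts the carbonyl group at C-3 rather than C-9.
With this numbering: the carbonyl at C-3; a bromo group at C-10.
Putting it together: 10-bromoundecan-3-one.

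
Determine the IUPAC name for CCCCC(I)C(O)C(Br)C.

Counting along the main chain through the –OH group gives 8 carbons: the parent is octane.
The principal characteristic group is an alcohol (–OH), named with the suffix -ol.
The numbering direction is chosen so that numbering from this end puts the hydroxyl group at C-3 rather than C-6.
That gives the hydroxyl at C-3; a bromo group at C-2; an iodo group at C-4.
Prefixes are listed alphabetically: bromo, iodo.
Putting it together: 2-bromo-4-iodooctan-3-ol.

2-bromo-4-iodooctan-3-ol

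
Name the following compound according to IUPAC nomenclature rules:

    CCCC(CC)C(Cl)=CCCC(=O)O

The longest chain bearing the –COOH group and the multiple bond is 9 carbons long (nonane).
The highest-priority functional group is a carboxylic acid (terminal –COOH), so the name ends in -oic acid.
The chain contains a C=C double bond, so the unsaturation ending is -ene.
Number the chain so that the carboxylic acid carbon is C-1 by definition.
With this numbering: the double bond between C-4 and C-5; a chloro group at C-5; an ethyl group at C-6.
Substituent prefixes are cited in alphabetical order (multiplying prefixes like di-/tri- are ignored for ordering).
Assembling the pieces gives 5-chloro-6-ethylnon-4-enoic acid.

5-chloro-6-ethylnon-4-enoic acid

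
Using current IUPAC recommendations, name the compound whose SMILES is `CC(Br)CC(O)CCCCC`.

The longest chain bearing the –OH group is 9 carbons long (nonane).
The principal characteristic group is an alcohol (–OH), named with the suffix -ol.
Choose the numbering such that numbering from this end puts the hydroxyl group at C-4 rather than C-6.
This places the hydroxyl at C-4; a bromo group at C-2.
Assembling the pieces gives 2-bromononan-4-ol.

2-bromononan-4-ol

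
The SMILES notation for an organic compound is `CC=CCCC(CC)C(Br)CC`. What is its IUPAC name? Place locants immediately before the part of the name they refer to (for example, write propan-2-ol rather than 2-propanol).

The longest chain bearing the multiple bond is 9 carbons long (nonane).
The chain contains a C=C double bond, so the unsaturation ending is -ene.
Number the chain so that numbering from this end puts the double bond at C-2 rather than C-7.
That gives the double bond between C-2 and C-3; a bromo group at C-7; an ethyl group at C-6.
Prefixes are listed alphabetically: bromo, ethyl.
Assembling the pieces gives 7-bromo-6-ethylnon-2-ene.

7-bromo-6-ethylnon-2-ene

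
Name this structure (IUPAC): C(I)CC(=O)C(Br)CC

4-bromo-1-iodohexan-3-one

The longest carbon chain that includes the carbonyl has 6 carbons, so the parent hydride is hexane.
The highest-priority functional group is a ketone (C=O on an internal carbon), so the name ends in -one.
The numbering direction is chosen so that numbering from this end puts the carbonyl group at C-3 rather than C-4.
That gives the carbonyl at C-3; a bromo group at C-4; an iodo group at C-1.
Prefixes are listed alphabetically: bromo, iodo.
Assembling the pieces gives 4-bromo-1-iodohexan-3-one.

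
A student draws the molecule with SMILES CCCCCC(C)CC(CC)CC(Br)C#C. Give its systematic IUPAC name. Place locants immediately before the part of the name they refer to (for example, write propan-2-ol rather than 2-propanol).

3-bromo-5-ethyl-7-methyldodec-1-yne

The longest carbon chain that includes the multiple bond has 12 carbons, so the parent hydride is dodecane.
A C≡C triple bond in the chain gives the infix -yne-.
Number the chain so that numbering from this end puts the triple bond at C-1 rather than C-11.
This places the triple bond between C-1 and C-2; a bromo group at C-3; an ethyl group at C-5; a methyl group at C-7.
The substituents are ordered alphabetically, ignoring any di-/tri- multipliers.
Assembling the pieces gives 3-bromo-5-ethyl-7-methyldodec-1-yne.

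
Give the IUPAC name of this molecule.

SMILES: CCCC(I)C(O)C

The longest chain bearing the –OH group is 6 carbons long (hexane).
The principal characteristic group is an alcohol (–OH), named with the suffix -ol.
Choose the numbering such that numbering from this end puts the hydroxyl group at C-2 rather than C-5.
That gives the hydroxyl at C-2; an iodo group at C-3.
Putting it together: 3-iodohexan-2-ol.

3-iodohexan-2-ol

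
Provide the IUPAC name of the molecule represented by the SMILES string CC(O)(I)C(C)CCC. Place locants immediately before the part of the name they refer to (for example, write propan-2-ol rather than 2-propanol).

Counting along the main chain through the –OH group gives 6 carbons: the parent is hexane.
The highest-priority functional group is an alcohol (–OH), so the name ends in -ol.
Choose the numbering such that numbering from this end puts the hydroxyl group at C-2 rather than C-5.
With this numbering: the hydroxyl at C-2; an iodo group at C-2; a methyl group at C-3.
Substituent prefixes are cited in alphabetical order (multiplying prefixes like di-/tri- are ignored for ordering).
Putting it together: 2-iodo-3-methylhexan-2-ol.

2-iodo-3-methylhexan-2-ol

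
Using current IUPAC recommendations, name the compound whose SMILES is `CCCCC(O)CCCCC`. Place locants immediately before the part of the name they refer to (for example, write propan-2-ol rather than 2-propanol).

The longest chain bearing the –OH group is 10 carbons long (decane).
An alcohol (–OH) is the principal characteristic group, giving the suffix -ol.
The numbering direction is chosen so that numbering from this end puts the hydroxyl group at C-5 rather than C-6.
That gives the hydroxyl at C-5.
The name is decan-5-ol.

decan-5-ol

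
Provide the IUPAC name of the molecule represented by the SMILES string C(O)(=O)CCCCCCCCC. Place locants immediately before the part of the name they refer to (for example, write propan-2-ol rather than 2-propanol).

The longest chain bearing the –COOH group is 10 carbons long (decane).
The principal characteristic group is a carboxylic acid (terminal –COOH), named with the suffix -oic acid.
Number the chain so that the carboxylic acid carbon is C-1 by definition.
The name is decanoic acid.

decanoic acid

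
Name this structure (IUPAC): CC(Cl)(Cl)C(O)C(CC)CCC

Counting along the main chain through the –OH group gives 7 carbons: the parent is heptane.
An alcohol (–OH) is the principal characteristic group, giving the suffix -ol.
The numbering direction is chosen so that numbering from this end puts the hydroxyl group at C-3 rather than C-5.
This places the hydroxyl at C-3; two chloro groups at C-2; an ethyl group at C-4.
The substituents are ordered alphabetically, ignoring any di-/tri- multipliers.
Assembling the pieces gives 2,2-dichloro-4-ethylheptan-3-ol.

2,2-dichloro-4-ethylheptan-3-ol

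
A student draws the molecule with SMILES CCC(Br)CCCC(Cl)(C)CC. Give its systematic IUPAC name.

7-bromo-3-chloro-3-methylnonane

The longest carbon chain is 9 atoms: the parent is nonane.
Choose the numbering such that the substituent locant set {3,3,7} is lower than {3,7,7} at the first point of difference.
With this numbering: a bromo group at C-7; a chloro group at C-3; a methyl group at C-3.
The substituents are ordered alphabetically, ignoring any di-/tri- multipliers.
Assembling the pieces gives 7-bromo-3-chloro-3-methylnonane.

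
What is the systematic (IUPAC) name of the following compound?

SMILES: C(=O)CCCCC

The longest carbon chain that includes the –CHO group has 6 carbons, so the parent hydride is hexane.
An aldehyde (terminal –CHO) is the principal characteristic group, giving the suffix -al.
The numbering direction is chosen so that the aldehyde carbon is C-1 by definition.
Putting it together: hexanal.

hexanal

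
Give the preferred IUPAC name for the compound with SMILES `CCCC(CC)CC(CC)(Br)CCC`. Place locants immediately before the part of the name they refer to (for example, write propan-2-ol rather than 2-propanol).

4-bromo-4,6-diethylnonane

The longest continuous carbon chain has 9 atoms, so the parent hydride is nonane.
Number the chain so that the substituent locant set {4,4,6} is lower than {4,6,6} at the first point of difference.
This places a bromo group at C-4; ethyl groups at C-4 and C-6.
Substituent prefixes are cited in alphabetical order (multiplying prefixes like di-/tri- are ignored for ordering).
Assembling the pieces gives 4-bromo-4,6-diethylnonane.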